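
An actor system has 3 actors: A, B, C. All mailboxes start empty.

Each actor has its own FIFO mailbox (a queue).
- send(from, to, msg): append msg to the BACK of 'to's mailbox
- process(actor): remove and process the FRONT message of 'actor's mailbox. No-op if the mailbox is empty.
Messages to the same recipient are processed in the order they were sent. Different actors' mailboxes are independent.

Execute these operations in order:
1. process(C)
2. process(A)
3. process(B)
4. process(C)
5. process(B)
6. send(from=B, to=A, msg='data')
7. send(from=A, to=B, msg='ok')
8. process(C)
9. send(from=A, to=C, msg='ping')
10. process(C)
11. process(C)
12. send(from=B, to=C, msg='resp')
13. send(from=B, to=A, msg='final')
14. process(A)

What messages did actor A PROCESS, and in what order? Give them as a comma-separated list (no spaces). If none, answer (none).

After 1 (process(C)): A:[] B:[] C:[]
After 2 (process(A)): A:[] B:[] C:[]
After 3 (process(B)): A:[] B:[] C:[]
After 4 (process(C)): A:[] B:[] C:[]
After 5 (process(B)): A:[] B:[] C:[]
After 6 (send(from=B, to=A, msg='data')): A:[data] B:[] C:[]
After 7 (send(from=A, to=B, msg='ok')): A:[data] B:[ok] C:[]
After 8 (process(C)): A:[data] B:[ok] C:[]
After 9 (send(from=A, to=C, msg='ping')): A:[data] B:[ok] C:[ping]
After 10 (process(C)): A:[data] B:[ok] C:[]
After 11 (process(C)): A:[data] B:[ok] C:[]
After 12 (send(from=B, to=C, msg='resp')): A:[data] B:[ok] C:[resp]
After 13 (send(from=B, to=A, msg='final')): A:[data,final] B:[ok] C:[resp]
After 14 (process(A)): A:[final] B:[ok] C:[resp]

Answer: data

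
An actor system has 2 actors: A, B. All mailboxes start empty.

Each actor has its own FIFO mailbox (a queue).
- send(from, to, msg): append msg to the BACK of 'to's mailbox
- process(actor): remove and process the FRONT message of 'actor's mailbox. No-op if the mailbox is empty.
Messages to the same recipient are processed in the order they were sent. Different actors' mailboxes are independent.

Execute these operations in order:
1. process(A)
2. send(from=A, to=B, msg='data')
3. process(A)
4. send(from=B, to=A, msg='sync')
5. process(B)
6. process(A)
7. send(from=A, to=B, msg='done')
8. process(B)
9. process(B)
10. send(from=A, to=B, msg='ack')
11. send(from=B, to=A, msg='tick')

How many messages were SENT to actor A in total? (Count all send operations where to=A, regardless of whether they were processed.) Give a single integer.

Answer: 2

Derivation:
After 1 (process(A)): A:[] B:[]
After 2 (send(from=A, to=B, msg='data')): A:[] B:[data]
After 3 (process(A)): A:[] B:[data]
After 4 (send(from=B, to=A, msg='sync')): A:[sync] B:[data]
After 5 (process(B)): A:[sync] B:[]
After 6 (process(A)): A:[] B:[]
After 7 (send(from=A, to=B, msg='done')): A:[] B:[done]
After 8 (process(B)): A:[] B:[]
After 9 (process(B)): A:[] B:[]
After 10 (send(from=A, to=B, msg='ack')): A:[] B:[ack]
After 11 (send(from=B, to=A, msg='tick')): A:[tick] B:[ack]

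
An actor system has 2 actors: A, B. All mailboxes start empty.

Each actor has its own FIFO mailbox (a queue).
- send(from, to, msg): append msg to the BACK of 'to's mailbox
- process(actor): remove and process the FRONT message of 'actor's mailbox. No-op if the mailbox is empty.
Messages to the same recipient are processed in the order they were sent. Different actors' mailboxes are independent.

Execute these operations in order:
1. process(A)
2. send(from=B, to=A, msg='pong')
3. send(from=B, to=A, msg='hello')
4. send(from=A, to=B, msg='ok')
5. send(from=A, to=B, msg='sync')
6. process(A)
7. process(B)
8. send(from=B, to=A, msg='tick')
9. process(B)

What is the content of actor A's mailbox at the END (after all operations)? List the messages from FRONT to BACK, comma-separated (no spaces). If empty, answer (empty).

After 1 (process(A)): A:[] B:[]
After 2 (send(from=B, to=A, msg='pong')): A:[pong] B:[]
After 3 (send(from=B, to=A, msg='hello')): A:[pong,hello] B:[]
After 4 (send(from=A, to=B, msg='ok')): A:[pong,hello] B:[ok]
After 5 (send(from=A, to=B, msg='sync')): A:[pong,hello] B:[ok,sync]
After 6 (process(A)): A:[hello] B:[ok,sync]
After 7 (process(B)): A:[hello] B:[sync]
After 8 (send(from=B, to=A, msg='tick')): A:[hello,tick] B:[sync]
After 9 (process(B)): A:[hello,tick] B:[]

Answer: hello,tick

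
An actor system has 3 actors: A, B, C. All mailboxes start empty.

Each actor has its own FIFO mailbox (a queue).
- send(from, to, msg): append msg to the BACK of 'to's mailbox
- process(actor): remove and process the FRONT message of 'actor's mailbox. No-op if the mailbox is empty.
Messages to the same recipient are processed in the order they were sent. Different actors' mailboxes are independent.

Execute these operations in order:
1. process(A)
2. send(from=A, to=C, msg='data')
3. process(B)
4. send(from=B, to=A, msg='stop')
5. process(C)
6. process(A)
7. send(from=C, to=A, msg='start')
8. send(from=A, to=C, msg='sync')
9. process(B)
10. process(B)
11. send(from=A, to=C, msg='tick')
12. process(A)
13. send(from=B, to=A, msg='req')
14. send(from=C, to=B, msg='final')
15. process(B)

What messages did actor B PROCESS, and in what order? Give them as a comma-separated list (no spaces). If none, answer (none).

After 1 (process(A)): A:[] B:[] C:[]
After 2 (send(from=A, to=C, msg='data')): A:[] B:[] C:[data]
After 3 (process(B)): A:[] B:[] C:[data]
After 4 (send(from=B, to=A, msg='stop')): A:[stop] B:[] C:[data]
After 5 (process(C)): A:[stop] B:[] C:[]
After 6 (process(A)): A:[] B:[] C:[]
After 7 (send(from=C, to=A, msg='start')): A:[start] B:[] C:[]
After 8 (send(from=A, to=C, msg='sync')): A:[start] B:[] C:[sync]
After 9 (process(B)): A:[start] B:[] C:[sync]
After 10 (process(B)): A:[start] B:[] C:[sync]
After 11 (send(from=A, to=C, msg='tick')): A:[start] B:[] C:[sync,tick]
After 12 (process(A)): A:[] B:[] C:[sync,tick]
After 13 (send(from=B, to=A, msg='req')): A:[req] B:[] C:[sync,tick]
After 14 (send(from=C, to=B, msg='final')): A:[req] B:[final] C:[sync,tick]
After 15 (process(B)): A:[req] B:[] C:[sync,tick]

Answer: final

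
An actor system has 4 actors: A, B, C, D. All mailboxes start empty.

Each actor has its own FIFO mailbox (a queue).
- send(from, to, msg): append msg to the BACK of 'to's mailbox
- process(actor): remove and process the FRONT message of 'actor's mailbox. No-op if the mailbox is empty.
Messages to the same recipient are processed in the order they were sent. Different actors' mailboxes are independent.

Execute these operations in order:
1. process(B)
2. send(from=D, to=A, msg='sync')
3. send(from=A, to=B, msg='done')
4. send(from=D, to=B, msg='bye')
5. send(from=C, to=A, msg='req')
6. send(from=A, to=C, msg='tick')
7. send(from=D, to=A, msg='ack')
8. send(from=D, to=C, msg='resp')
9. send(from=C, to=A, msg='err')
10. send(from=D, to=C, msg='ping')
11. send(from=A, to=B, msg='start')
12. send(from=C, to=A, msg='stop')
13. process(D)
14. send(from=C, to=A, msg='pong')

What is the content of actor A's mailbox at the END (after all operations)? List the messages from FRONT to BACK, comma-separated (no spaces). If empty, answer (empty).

Answer: sync,req,ack,err,stop,pong

Derivation:
After 1 (process(B)): A:[] B:[] C:[] D:[]
After 2 (send(from=D, to=A, msg='sync')): A:[sync] B:[] C:[] D:[]
After 3 (send(from=A, to=B, msg='done')): A:[sync] B:[done] C:[] D:[]
After 4 (send(from=D, to=B, msg='bye')): A:[sync] B:[done,bye] C:[] D:[]
After 5 (send(from=C, to=A, msg='req')): A:[sync,req] B:[done,bye] C:[] D:[]
After 6 (send(from=A, to=C, msg='tick')): A:[sync,req] B:[done,bye] C:[tick] D:[]
After 7 (send(from=D, to=A, msg='ack')): A:[sync,req,ack] B:[done,bye] C:[tick] D:[]
After 8 (send(from=D, to=C, msg='resp')): A:[sync,req,ack] B:[done,bye] C:[tick,resp] D:[]
After 9 (send(from=C, to=A, msg='err')): A:[sync,req,ack,err] B:[done,bye] C:[tick,resp] D:[]
After 10 (send(from=D, to=C, msg='ping')): A:[sync,req,ack,err] B:[done,bye] C:[tick,resp,ping] D:[]
After 11 (send(from=A, to=B, msg='start')): A:[sync,req,ack,err] B:[done,bye,start] C:[tick,resp,ping] D:[]
After 12 (send(from=C, to=A, msg='stop')): A:[sync,req,ack,err,stop] B:[done,bye,start] C:[tick,resp,ping] D:[]
After 13 (process(D)): A:[sync,req,ack,err,stop] B:[done,bye,start] C:[tick,resp,ping] D:[]
After 14 (send(from=C, to=A, msg='pong')): A:[sync,req,ack,err,stop,pong] B:[done,bye,start] C:[tick,resp,ping] D:[]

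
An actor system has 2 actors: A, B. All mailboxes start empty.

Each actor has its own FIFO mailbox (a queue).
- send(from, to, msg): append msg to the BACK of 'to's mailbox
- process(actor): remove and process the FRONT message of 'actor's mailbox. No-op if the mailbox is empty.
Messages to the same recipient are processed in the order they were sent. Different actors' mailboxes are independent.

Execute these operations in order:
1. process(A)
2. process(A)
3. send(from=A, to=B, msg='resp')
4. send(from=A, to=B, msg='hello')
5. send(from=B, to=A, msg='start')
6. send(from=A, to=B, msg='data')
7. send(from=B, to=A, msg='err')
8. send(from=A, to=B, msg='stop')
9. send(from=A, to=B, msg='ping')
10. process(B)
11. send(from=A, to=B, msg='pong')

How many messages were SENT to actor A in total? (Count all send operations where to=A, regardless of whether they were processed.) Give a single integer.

After 1 (process(A)): A:[] B:[]
After 2 (process(A)): A:[] B:[]
After 3 (send(from=A, to=B, msg='resp')): A:[] B:[resp]
After 4 (send(from=A, to=B, msg='hello')): A:[] B:[resp,hello]
After 5 (send(from=B, to=A, msg='start')): A:[start] B:[resp,hello]
After 6 (send(from=A, to=B, msg='data')): A:[start] B:[resp,hello,data]
After 7 (send(from=B, to=A, msg='err')): A:[start,err] B:[resp,hello,data]
After 8 (send(from=A, to=B, msg='stop')): A:[start,err] B:[resp,hello,data,stop]
After 9 (send(from=A, to=B, msg='ping')): A:[start,err] B:[resp,hello,data,stop,ping]
After 10 (process(B)): A:[start,err] B:[hello,data,stop,ping]
After 11 (send(from=A, to=B, msg='pong')): A:[start,err] B:[hello,data,stop,ping,pong]

Answer: 2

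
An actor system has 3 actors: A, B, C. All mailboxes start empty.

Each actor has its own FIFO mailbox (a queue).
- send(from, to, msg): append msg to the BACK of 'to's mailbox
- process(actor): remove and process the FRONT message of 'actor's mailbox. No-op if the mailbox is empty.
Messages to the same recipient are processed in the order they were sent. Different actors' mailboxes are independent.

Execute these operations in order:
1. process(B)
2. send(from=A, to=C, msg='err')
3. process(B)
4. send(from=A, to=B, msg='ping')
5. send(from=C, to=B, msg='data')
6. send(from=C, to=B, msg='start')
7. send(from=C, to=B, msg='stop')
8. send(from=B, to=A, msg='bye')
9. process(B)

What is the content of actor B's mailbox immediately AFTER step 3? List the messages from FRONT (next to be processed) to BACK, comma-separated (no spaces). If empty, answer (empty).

After 1 (process(B)): A:[] B:[] C:[]
After 2 (send(from=A, to=C, msg='err')): A:[] B:[] C:[err]
After 3 (process(B)): A:[] B:[] C:[err]

(empty)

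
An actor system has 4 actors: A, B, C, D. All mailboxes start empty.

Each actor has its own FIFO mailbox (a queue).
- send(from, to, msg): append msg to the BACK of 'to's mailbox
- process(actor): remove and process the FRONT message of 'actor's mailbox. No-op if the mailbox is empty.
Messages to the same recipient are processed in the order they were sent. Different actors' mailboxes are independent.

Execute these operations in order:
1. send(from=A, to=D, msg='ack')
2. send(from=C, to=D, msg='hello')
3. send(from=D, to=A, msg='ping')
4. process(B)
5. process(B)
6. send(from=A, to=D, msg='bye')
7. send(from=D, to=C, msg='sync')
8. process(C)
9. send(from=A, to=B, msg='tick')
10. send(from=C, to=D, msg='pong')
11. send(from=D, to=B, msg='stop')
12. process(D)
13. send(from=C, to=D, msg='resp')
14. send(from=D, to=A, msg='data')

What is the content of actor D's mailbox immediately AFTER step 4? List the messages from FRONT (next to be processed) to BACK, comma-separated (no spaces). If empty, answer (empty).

After 1 (send(from=A, to=D, msg='ack')): A:[] B:[] C:[] D:[ack]
After 2 (send(from=C, to=D, msg='hello')): A:[] B:[] C:[] D:[ack,hello]
After 3 (send(from=D, to=A, msg='ping')): A:[ping] B:[] C:[] D:[ack,hello]
After 4 (process(B)): A:[ping] B:[] C:[] D:[ack,hello]

ack,hello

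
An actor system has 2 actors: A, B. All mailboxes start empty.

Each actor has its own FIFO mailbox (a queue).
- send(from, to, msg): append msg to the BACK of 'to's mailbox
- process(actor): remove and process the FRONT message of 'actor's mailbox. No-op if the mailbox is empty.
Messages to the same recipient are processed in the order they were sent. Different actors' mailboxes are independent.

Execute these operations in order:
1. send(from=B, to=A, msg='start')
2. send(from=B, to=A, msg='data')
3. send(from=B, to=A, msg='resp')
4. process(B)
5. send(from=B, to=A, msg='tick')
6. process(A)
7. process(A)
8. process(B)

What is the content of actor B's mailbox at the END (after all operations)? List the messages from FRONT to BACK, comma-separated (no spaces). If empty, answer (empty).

After 1 (send(from=B, to=A, msg='start')): A:[start] B:[]
After 2 (send(from=B, to=A, msg='data')): A:[start,data] B:[]
After 3 (send(from=B, to=A, msg='resp')): A:[start,data,resp] B:[]
After 4 (process(B)): A:[start,data,resp] B:[]
After 5 (send(from=B, to=A, msg='tick')): A:[start,data,resp,tick] B:[]
After 6 (process(A)): A:[data,resp,tick] B:[]
After 7 (process(A)): A:[resp,tick] B:[]
After 8 (process(B)): A:[resp,tick] B:[]

Answer: (empty)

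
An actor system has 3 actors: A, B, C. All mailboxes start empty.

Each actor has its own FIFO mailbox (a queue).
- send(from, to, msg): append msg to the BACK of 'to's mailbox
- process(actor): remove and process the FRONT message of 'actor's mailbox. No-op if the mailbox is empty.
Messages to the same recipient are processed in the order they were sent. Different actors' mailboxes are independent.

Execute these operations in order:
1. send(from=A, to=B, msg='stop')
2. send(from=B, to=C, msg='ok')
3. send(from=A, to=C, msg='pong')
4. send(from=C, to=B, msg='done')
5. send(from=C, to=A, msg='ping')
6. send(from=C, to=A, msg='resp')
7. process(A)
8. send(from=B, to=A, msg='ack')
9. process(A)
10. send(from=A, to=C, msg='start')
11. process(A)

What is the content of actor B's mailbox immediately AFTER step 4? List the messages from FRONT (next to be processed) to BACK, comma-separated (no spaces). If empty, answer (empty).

After 1 (send(from=A, to=B, msg='stop')): A:[] B:[stop] C:[]
After 2 (send(from=B, to=C, msg='ok')): A:[] B:[stop] C:[ok]
After 3 (send(from=A, to=C, msg='pong')): A:[] B:[stop] C:[ok,pong]
After 4 (send(from=C, to=B, msg='done')): A:[] B:[stop,done] C:[ok,pong]

stop,done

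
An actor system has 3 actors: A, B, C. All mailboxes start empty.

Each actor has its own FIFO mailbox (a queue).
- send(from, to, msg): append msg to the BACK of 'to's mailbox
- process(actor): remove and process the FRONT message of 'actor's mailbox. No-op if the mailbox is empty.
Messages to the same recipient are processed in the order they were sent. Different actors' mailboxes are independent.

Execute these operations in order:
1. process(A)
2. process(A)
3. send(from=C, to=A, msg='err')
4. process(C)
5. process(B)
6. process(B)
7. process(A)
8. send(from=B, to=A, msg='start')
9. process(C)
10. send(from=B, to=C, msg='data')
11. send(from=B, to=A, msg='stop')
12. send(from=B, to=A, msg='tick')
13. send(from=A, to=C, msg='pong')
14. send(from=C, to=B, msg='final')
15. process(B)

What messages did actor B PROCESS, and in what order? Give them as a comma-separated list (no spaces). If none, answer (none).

After 1 (process(A)): A:[] B:[] C:[]
After 2 (process(A)): A:[] B:[] C:[]
After 3 (send(from=C, to=A, msg='err')): A:[err] B:[] C:[]
After 4 (process(C)): A:[err] B:[] C:[]
After 5 (process(B)): A:[err] B:[] C:[]
After 6 (process(B)): A:[err] B:[] C:[]
After 7 (process(A)): A:[] B:[] C:[]
After 8 (send(from=B, to=A, msg='start')): A:[start] B:[] C:[]
After 9 (process(C)): A:[start] B:[] C:[]
After 10 (send(from=B, to=C, msg='data')): A:[start] B:[] C:[data]
After 11 (send(from=B, to=A, msg='stop')): A:[start,stop] B:[] C:[data]
After 12 (send(from=B, to=A, msg='tick')): A:[start,stop,tick] B:[] C:[data]
After 13 (send(from=A, to=C, msg='pong')): A:[start,stop,tick] B:[] C:[data,pong]
After 14 (send(from=C, to=B, msg='final')): A:[start,stop,tick] B:[final] C:[data,pong]
After 15 (process(B)): A:[start,stop,tick] B:[] C:[data,pong]

Answer: final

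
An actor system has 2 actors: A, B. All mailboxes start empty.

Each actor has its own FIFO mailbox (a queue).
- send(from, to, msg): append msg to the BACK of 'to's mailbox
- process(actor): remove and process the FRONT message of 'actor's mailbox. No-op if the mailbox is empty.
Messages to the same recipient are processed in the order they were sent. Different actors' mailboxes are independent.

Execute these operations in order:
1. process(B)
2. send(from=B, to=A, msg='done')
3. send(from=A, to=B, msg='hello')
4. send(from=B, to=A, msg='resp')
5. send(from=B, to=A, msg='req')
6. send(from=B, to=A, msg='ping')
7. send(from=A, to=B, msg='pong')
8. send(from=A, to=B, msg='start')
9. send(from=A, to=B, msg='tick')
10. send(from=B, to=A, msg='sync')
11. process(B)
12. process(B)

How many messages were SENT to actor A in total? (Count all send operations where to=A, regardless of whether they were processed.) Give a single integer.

After 1 (process(B)): A:[] B:[]
After 2 (send(from=B, to=A, msg='done')): A:[done] B:[]
After 3 (send(from=A, to=B, msg='hello')): A:[done] B:[hello]
After 4 (send(from=B, to=A, msg='resp')): A:[done,resp] B:[hello]
After 5 (send(from=B, to=A, msg='req')): A:[done,resp,req] B:[hello]
After 6 (send(from=B, to=A, msg='ping')): A:[done,resp,req,ping] B:[hello]
After 7 (send(from=A, to=B, msg='pong')): A:[done,resp,req,ping] B:[hello,pong]
After 8 (send(from=A, to=B, msg='start')): A:[done,resp,req,ping] B:[hello,pong,start]
After 9 (send(from=A, to=B, msg='tick')): A:[done,resp,req,ping] B:[hello,pong,start,tick]
After 10 (send(from=B, to=A, msg='sync')): A:[done,resp,req,ping,sync] B:[hello,pong,start,tick]
After 11 (process(B)): A:[done,resp,req,ping,sync] B:[pong,start,tick]
After 12 (process(B)): A:[done,resp,req,ping,sync] B:[start,tick]

Answer: 5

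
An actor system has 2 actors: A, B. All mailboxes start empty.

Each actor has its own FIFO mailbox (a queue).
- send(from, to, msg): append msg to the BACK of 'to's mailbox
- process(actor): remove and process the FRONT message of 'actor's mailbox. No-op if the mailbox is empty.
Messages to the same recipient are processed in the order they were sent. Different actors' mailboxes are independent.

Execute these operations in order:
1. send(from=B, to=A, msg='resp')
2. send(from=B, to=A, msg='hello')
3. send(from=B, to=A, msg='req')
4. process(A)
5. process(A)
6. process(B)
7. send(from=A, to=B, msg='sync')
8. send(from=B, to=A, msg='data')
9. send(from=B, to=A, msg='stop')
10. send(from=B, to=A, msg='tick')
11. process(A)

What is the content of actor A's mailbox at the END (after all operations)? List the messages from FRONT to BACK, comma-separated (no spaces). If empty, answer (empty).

After 1 (send(from=B, to=A, msg='resp')): A:[resp] B:[]
After 2 (send(from=B, to=A, msg='hello')): A:[resp,hello] B:[]
After 3 (send(from=B, to=A, msg='req')): A:[resp,hello,req] B:[]
After 4 (process(A)): A:[hello,req] B:[]
After 5 (process(A)): A:[req] B:[]
After 6 (process(B)): A:[req] B:[]
After 7 (send(from=A, to=B, msg='sync')): A:[req] B:[sync]
After 8 (send(from=B, to=A, msg='data')): A:[req,data] B:[sync]
After 9 (send(from=B, to=A, msg='stop')): A:[req,data,stop] B:[sync]
After 10 (send(from=B, to=A, msg='tick')): A:[req,data,stop,tick] B:[sync]
After 11 (process(A)): A:[data,stop,tick] B:[sync]

Answer: data,stop,tick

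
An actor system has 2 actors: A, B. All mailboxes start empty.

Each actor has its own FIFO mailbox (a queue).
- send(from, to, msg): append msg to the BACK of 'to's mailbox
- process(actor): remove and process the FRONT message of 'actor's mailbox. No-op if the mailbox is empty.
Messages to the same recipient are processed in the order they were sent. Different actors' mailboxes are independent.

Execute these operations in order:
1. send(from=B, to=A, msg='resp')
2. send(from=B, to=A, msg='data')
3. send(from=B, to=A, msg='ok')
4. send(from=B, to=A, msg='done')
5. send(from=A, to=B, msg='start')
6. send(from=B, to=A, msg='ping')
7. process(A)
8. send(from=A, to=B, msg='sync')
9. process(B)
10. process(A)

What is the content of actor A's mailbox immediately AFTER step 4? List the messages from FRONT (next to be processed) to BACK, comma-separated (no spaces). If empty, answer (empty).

After 1 (send(from=B, to=A, msg='resp')): A:[resp] B:[]
After 2 (send(from=B, to=A, msg='data')): A:[resp,data] B:[]
After 3 (send(from=B, to=A, msg='ok')): A:[resp,data,ok] B:[]
After 4 (send(from=B, to=A, msg='done')): A:[resp,data,ok,done] B:[]

resp,data,ok,done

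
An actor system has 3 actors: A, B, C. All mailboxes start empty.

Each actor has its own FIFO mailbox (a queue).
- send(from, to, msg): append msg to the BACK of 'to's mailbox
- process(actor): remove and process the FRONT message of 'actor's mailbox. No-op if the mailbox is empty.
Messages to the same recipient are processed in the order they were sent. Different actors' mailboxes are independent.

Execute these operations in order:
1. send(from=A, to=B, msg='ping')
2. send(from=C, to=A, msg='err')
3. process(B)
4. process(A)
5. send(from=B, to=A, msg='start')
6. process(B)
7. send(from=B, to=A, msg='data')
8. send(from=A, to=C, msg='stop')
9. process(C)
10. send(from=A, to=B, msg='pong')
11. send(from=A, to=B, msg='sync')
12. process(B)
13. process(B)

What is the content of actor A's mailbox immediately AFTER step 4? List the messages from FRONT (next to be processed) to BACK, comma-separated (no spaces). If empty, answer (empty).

After 1 (send(from=A, to=B, msg='ping')): A:[] B:[ping] C:[]
After 2 (send(from=C, to=A, msg='err')): A:[err] B:[ping] C:[]
After 3 (process(B)): A:[err] B:[] C:[]
After 4 (process(A)): A:[] B:[] C:[]

(empty)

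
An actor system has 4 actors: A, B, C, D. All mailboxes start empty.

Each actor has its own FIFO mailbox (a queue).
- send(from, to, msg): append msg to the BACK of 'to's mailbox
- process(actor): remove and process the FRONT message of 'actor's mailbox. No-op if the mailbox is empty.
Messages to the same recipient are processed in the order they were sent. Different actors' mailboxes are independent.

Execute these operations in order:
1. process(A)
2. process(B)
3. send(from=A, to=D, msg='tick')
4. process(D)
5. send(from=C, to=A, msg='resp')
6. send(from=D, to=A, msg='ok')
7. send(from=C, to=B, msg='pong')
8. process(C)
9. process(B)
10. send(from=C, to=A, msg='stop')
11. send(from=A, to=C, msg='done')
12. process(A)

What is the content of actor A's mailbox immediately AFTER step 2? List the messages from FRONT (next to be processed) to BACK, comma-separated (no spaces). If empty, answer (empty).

After 1 (process(A)): A:[] B:[] C:[] D:[]
After 2 (process(B)): A:[] B:[] C:[] D:[]

(empty)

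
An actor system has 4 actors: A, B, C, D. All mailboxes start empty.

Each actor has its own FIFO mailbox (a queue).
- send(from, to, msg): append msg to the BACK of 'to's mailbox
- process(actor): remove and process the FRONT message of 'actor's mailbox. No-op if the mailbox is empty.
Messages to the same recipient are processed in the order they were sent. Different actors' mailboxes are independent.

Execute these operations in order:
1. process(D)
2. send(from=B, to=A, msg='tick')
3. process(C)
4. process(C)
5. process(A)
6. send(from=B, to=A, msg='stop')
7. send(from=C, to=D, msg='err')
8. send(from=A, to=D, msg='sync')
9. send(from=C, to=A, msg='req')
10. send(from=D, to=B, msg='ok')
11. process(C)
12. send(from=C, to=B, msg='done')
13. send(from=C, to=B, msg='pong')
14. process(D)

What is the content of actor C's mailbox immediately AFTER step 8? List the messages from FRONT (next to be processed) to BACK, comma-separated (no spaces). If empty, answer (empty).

After 1 (process(D)): A:[] B:[] C:[] D:[]
After 2 (send(from=B, to=A, msg='tick')): A:[tick] B:[] C:[] D:[]
After 3 (process(C)): A:[tick] B:[] C:[] D:[]
After 4 (process(C)): A:[tick] B:[] C:[] D:[]
After 5 (process(A)): A:[] B:[] C:[] D:[]
After 6 (send(from=B, to=A, msg='stop')): A:[stop] B:[] C:[] D:[]
After 7 (send(from=C, to=D, msg='err')): A:[stop] B:[] C:[] D:[err]
After 8 (send(from=A, to=D, msg='sync')): A:[stop] B:[] C:[] D:[err,sync]

(empty)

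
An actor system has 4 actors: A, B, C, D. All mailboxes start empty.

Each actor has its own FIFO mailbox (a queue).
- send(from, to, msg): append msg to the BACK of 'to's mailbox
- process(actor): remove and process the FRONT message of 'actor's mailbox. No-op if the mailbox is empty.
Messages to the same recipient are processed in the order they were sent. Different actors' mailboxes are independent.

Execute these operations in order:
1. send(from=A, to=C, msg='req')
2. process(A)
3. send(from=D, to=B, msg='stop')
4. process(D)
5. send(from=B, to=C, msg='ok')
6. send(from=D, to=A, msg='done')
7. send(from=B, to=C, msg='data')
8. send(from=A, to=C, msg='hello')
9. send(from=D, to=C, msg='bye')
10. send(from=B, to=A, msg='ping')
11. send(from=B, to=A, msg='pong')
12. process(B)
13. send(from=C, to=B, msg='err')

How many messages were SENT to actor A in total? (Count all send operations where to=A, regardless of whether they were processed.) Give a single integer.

After 1 (send(from=A, to=C, msg='req')): A:[] B:[] C:[req] D:[]
After 2 (process(A)): A:[] B:[] C:[req] D:[]
After 3 (send(from=D, to=B, msg='stop')): A:[] B:[stop] C:[req] D:[]
After 4 (process(D)): A:[] B:[stop] C:[req] D:[]
After 5 (send(from=B, to=C, msg='ok')): A:[] B:[stop] C:[req,ok] D:[]
After 6 (send(from=D, to=A, msg='done')): A:[done] B:[stop] C:[req,ok] D:[]
After 7 (send(from=B, to=C, msg='data')): A:[done] B:[stop] C:[req,ok,data] D:[]
After 8 (send(from=A, to=C, msg='hello')): A:[done] B:[stop] C:[req,ok,data,hello] D:[]
After 9 (send(from=D, to=C, msg='bye')): A:[done] B:[stop] C:[req,ok,data,hello,bye] D:[]
After 10 (send(from=B, to=A, msg='ping')): A:[done,ping] B:[stop] C:[req,ok,data,hello,bye] D:[]
After 11 (send(from=B, to=A, msg='pong')): A:[done,ping,pong] B:[stop] C:[req,ok,data,hello,bye] D:[]
After 12 (process(B)): A:[done,ping,pong] B:[] C:[req,ok,data,hello,bye] D:[]
After 13 (send(from=C, to=B, msg='err')): A:[done,ping,pong] B:[err] C:[req,ok,data,hello,bye] D:[]

Answer: 3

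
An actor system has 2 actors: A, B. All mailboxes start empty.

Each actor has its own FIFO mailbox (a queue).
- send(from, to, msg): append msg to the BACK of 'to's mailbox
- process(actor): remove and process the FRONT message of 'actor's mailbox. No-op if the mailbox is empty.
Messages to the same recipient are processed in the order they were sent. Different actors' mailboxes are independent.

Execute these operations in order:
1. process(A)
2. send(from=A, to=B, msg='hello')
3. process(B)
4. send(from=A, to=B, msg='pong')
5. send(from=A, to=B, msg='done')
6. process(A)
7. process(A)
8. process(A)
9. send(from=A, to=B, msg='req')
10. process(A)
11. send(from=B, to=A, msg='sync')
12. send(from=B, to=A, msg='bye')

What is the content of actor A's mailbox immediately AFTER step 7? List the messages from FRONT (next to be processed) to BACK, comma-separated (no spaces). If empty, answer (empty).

After 1 (process(A)): A:[] B:[]
After 2 (send(from=A, to=B, msg='hello')): A:[] B:[hello]
After 3 (process(B)): A:[] B:[]
After 4 (send(from=A, to=B, msg='pong')): A:[] B:[pong]
After 5 (send(from=A, to=B, msg='done')): A:[] B:[pong,done]
After 6 (process(A)): A:[] B:[pong,done]
After 7 (process(A)): A:[] B:[pong,done]

(empty)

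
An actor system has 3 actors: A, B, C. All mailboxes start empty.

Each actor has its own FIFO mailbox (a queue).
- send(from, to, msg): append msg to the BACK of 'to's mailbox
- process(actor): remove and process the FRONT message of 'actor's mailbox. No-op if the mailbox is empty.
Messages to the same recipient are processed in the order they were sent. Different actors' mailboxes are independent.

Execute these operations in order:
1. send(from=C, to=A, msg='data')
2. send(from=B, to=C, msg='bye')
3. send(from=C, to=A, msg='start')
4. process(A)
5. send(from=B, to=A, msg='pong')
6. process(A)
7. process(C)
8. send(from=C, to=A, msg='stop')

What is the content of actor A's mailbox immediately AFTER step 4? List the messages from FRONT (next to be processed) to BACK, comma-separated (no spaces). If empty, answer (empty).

After 1 (send(from=C, to=A, msg='data')): A:[data] B:[] C:[]
After 2 (send(from=B, to=C, msg='bye')): A:[data] B:[] C:[bye]
After 3 (send(from=C, to=A, msg='start')): A:[data,start] B:[] C:[bye]
After 4 (process(A)): A:[start] B:[] C:[bye]

start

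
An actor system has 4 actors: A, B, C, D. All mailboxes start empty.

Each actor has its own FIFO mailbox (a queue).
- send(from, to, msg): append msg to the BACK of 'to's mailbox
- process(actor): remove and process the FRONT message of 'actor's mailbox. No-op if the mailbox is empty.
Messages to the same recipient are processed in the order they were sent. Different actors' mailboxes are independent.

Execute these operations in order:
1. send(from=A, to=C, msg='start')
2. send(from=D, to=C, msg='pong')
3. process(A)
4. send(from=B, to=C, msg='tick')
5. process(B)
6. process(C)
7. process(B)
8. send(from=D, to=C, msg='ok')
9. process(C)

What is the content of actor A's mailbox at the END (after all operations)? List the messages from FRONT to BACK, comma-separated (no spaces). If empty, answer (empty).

Answer: (empty)

Derivation:
After 1 (send(from=A, to=C, msg='start')): A:[] B:[] C:[start] D:[]
After 2 (send(from=D, to=C, msg='pong')): A:[] B:[] C:[start,pong] D:[]
After 3 (process(A)): A:[] B:[] C:[start,pong] D:[]
After 4 (send(from=B, to=C, msg='tick')): A:[] B:[] C:[start,pong,tick] D:[]
After 5 (process(B)): A:[] B:[] C:[start,pong,tick] D:[]
After 6 (process(C)): A:[] B:[] C:[pong,tick] D:[]
After 7 (process(B)): A:[] B:[] C:[pong,tick] D:[]
After 8 (send(from=D, to=C, msg='ok')): A:[] B:[] C:[pong,tick,ok] D:[]
After 9 (process(C)): A:[] B:[] C:[tick,ok] D:[]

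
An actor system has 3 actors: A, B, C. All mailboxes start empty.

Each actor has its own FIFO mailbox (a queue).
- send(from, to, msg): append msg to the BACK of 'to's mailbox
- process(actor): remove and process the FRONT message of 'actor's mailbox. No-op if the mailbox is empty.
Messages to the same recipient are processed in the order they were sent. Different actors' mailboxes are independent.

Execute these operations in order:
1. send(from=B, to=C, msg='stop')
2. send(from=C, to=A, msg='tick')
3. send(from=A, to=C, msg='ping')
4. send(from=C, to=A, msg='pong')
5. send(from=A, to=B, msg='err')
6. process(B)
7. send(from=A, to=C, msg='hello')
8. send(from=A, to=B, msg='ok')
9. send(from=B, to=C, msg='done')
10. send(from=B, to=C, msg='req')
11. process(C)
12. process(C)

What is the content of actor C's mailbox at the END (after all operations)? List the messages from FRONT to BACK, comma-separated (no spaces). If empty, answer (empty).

Answer: hello,done,req

Derivation:
After 1 (send(from=B, to=C, msg='stop')): A:[] B:[] C:[stop]
After 2 (send(from=C, to=A, msg='tick')): A:[tick] B:[] C:[stop]
After 3 (send(from=A, to=C, msg='ping')): A:[tick] B:[] C:[stop,ping]
After 4 (send(from=C, to=A, msg='pong')): A:[tick,pong] B:[] C:[stop,ping]
After 5 (send(from=A, to=B, msg='err')): A:[tick,pong] B:[err] C:[stop,ping]
After 6 (process(B)): A:[tick,pong] B:[] C:[stop,ping]
After 7 (send(from=A, to=C, msg='hello')): A:[tick,pong] B:[] C:[stop,ping,hello]
After 8 (send(from=A, to=B, msg='ok')): A:[tick,pong] B:[ok] C:[stop,ping,hello]
After 9 (send(from=B, to=C, msg='done')): A:[tick,pong] B:[ok] C:[stop,ping,hello,done]
After 10 (send(from=B, to=C, msg='req')): A:[tick,pong] B:[ok] C:[stop,ping,hello,done,req]
After 11 (process(C)): A:[tick,pong] B:[ok] C:[ping,hello,done,req]
After 12 (process(C)): A:[tick,pong] B:[ok] C:[hello,done,req]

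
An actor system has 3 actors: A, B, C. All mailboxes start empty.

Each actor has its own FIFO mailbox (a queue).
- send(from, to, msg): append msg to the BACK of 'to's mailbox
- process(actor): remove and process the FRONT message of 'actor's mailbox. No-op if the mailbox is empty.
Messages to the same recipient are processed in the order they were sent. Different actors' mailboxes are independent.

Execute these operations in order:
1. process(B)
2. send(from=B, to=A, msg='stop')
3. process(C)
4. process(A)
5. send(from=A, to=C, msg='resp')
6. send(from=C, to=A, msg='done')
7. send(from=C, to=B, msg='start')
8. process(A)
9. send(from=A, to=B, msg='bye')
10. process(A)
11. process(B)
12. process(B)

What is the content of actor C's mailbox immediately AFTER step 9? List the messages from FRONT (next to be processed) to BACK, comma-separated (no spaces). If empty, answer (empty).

After 1 (process(B)): A:[] B:[] C:[]
After 2 (send(from=B, to=A, msg='stop')): A:[stop] B:[] C:[]
After 3 (process(C)): A:[stop] B:[] C:[]
After 4 (process(A)): A:[] B:[] C:[]
After 5 (send(from=A, to=C, msg='resp')): A:[] B:[] C:[resp]
After 6 (send(from=C, to=A, msg='done')): A:[done] B:[] C:[resp]
After 7 (send(from=C, to=B, msg='start')): A:[done] B:[start] C:[resp]
After 8 (process(A)): A:[] B:[start] C:[resp]
After 9 (send(from=A, to=B, msg='bye')): A:[] B:[start,bye] C:[resp]

resp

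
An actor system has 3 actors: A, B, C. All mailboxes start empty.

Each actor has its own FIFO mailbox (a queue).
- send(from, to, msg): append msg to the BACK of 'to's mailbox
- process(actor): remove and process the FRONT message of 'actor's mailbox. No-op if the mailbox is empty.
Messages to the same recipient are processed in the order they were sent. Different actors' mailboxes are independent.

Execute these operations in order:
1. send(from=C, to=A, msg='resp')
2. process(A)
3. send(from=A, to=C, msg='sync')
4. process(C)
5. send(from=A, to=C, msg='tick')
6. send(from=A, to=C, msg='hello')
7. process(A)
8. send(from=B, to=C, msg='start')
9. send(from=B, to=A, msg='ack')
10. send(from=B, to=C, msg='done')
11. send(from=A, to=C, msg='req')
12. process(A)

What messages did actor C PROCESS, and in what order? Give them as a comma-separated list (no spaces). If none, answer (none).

After 1 (send(from=C, to=A, msg='resp')): A:[resp] B:[] C:[]
After 2 (process(A)): A:[] B:[] C:[]
After 3 (send(from=A, to=C, msg='sync')): A:[] B:[] C:[sync]
After 4 (process(C)): A:[] B:[] C:[]
After 5 (send(from=A, to=C, msg='tick')): A:[] B:[] C:[tick]
After 6 (send(from=A, to=C, msg='hello')): A:[] B:[] C:[tick,hello]
After 7 (process(A)): A:[] B:[] C:[tick,hello]
After 8 (send(from=B, to=C, msg='start')): A:[] B:[] C:[tick,hello,start]
After 9 (send(from=B, to=A, msg='ack')): A:[ack] B:[] C:[tick,hello,start]
After 10 (send(from=B, to=C, msg='done')): A:[ack] B:[] C:[tick,hello,start,done]
After 11 (send(from=A, to=C, msg='req')): A:[ack] B:[] C:[tick,hello,start,done,req]
After 12 (process(A)): A:[] B:[] C:[tick,hello,start,done,req]

Answer: sync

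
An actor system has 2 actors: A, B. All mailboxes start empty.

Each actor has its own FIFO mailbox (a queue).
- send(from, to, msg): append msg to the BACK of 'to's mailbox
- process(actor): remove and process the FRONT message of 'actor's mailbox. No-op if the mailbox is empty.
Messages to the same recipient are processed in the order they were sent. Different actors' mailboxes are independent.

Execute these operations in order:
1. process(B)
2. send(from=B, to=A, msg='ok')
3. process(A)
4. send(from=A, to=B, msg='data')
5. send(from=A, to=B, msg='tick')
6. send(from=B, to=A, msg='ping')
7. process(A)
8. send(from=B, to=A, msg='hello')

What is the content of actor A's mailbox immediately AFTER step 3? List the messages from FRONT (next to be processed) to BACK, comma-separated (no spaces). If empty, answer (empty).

After 1 (process(B)): A:[] B:[]
After 2 (send(from=B, to=A, msg='ok')): A:[ok] B:[]
After 3 (process(A)): A:[] B:[]

(empty)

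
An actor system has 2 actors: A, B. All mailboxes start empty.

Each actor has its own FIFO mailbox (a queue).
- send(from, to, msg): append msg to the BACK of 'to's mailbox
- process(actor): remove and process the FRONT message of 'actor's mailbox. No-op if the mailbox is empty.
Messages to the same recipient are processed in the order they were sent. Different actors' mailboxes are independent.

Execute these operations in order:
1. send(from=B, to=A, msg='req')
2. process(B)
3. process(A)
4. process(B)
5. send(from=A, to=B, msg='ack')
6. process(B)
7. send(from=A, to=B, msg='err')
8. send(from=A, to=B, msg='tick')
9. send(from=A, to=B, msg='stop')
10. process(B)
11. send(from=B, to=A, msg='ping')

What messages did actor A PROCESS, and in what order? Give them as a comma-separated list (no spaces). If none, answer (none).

After 1 (send(from=B, to=A, msg='req')): A:[req] B:[]
After 2 (process(B)): A:[req] B:[]
After 3 (process(A)): A:[] B:[]
After 4 (process(B)): A:[] B:[]
After 5 (send(from=A, to=B, msg='ack')): A:[] B:[ack]
After 6 (process(B)): A:[] B:[]
After 7 (send(from=A, to=B, msg='err')): A:[] B:[err]
After 8 (send(from=A, to=B, msg='tick')): A:[] B:[err,tick]
After 9 (send(from=A, to=B, msg='stop')): A:[] B:[err,tick,stop]
After 10 (process(B)): A:[] B:[tick,stop]
After 11 (send(from=B, to=A, msg='ping')): A:[ping] B:[tick,stop]

Answer: req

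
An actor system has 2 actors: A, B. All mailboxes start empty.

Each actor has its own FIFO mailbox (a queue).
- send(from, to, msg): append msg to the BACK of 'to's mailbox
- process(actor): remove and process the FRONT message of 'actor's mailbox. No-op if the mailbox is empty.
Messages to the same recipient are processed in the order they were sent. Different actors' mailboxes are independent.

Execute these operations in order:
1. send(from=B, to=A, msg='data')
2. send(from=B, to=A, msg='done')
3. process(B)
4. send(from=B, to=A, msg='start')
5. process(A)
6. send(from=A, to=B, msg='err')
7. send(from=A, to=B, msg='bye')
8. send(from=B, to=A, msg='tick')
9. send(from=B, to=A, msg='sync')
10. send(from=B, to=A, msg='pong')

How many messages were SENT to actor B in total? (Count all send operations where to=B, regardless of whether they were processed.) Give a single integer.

Answer: 2

Derivation:
After 1 (send(from=B, to=A, msg='data')): A:[data] B:[]
After 2 (send(from=B, to=A, msg='done')): A:[data,done] B:[]
After 3 (process(B)): A:[data,done] B:[]
After 4 (send(from=B, to=A, msg='start')): A:[data,done,start] B:[]
After 5 (process(A)): A:[done,start] B:[]
After 6 (send(from=A, to=B, msg='err')): A:[done,start] B:[err]
After 7 (send(from=A, to=B, msg='bye')): A:[done,start] B:[err,bye]
After 8 (send(from=B, to=A, msg='tick')): A:[done,start,tick] B:[err,bye]
After 9 (send(from=B, to=A, msg='sync')): A:[done,start,tick,sync] B:[err,bye]
After 10 (send(from=B, to=A, msg='pong')): A:[done,start,tick,sync,pong] B:[err,bye]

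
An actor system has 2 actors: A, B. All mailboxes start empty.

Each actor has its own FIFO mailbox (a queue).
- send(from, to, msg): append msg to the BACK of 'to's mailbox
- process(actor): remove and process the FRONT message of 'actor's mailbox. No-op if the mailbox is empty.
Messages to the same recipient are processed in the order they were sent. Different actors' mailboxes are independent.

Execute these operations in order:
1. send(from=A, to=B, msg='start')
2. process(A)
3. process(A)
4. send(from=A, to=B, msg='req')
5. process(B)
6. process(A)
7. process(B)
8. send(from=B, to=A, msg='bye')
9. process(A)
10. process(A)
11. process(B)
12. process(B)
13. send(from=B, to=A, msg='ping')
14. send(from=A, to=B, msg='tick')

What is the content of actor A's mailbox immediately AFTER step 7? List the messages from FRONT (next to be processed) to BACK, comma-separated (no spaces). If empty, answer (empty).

After 1 (send(from=A, to=B, msg='start')): A:[] B:[start]
After 2 (process(A)): A:[] B:[start]
After 3 (process(A)): A:[] B:[start]
After 4 (send(from=A, to=B, msg='req')): A:[] B:[start,req]
After 5 (process(B)): A:[] B:[req]
After 6 (process(A)): A:[] B:[req]
After 7 (process(B)): A:[] B:[]

(empty)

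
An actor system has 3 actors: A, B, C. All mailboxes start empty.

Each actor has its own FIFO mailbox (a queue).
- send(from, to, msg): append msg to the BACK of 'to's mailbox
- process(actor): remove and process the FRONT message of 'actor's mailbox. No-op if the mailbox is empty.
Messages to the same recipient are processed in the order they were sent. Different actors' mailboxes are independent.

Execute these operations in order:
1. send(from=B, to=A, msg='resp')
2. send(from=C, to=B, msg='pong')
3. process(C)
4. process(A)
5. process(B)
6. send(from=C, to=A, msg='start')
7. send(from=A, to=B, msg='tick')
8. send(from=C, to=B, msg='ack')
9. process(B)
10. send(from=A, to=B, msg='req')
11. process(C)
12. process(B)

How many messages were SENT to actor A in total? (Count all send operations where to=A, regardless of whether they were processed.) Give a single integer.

After 1 (send(from=B, to=A, msg='resp')): A:[resp] B:[] C:[]
After 2 (send(from=C, to=B, msg='pong')): A:[resp] B:[pong] C:[]
After 3 (process(C)): A:[resp] B:[pong] C:[]
After 4 (process(A)): A:[] B:[pong] C:[]
After 5 (process(B)): A:[] B:[] C:[]
After 6 (send(from=C, to=A, msg='start')): A:[start] B:[] C:[]
After 7 (send(from=A, to=B, msg='tick')): A:[start] B:[tick] C:[]
After 8 (send(from=C, to=B, msg='ack')): A:[start] B:[tick,ack] C:[]
After 9 (process(B)): A:[start] B:[ack] C:[]
After 10 (send(from=A, to=B, msg='req')): A:[start] B:[ack,req] C:[]
After 11 (process(C)): A:[start] B:[ack,req] C:[]
After 12 (process(B)): A:[start] B:[req] C:[]

Answer: 2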